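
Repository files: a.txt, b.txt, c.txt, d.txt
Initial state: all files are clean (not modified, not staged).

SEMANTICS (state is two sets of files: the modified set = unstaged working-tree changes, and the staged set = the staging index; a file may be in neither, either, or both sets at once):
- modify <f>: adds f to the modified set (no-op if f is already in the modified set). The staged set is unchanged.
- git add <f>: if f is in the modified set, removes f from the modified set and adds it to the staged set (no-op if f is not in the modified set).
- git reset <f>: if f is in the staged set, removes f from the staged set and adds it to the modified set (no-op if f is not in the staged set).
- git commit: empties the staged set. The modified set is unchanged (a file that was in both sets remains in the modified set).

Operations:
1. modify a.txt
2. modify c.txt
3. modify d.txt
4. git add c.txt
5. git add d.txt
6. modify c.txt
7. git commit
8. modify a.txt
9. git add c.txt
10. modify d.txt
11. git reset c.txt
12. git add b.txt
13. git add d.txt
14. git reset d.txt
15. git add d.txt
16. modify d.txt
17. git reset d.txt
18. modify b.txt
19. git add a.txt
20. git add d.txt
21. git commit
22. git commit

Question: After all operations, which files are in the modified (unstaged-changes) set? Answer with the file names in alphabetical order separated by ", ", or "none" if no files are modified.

After op 1 (modify a.txt): modified={a.txt} staged={none}
After op 2 (modify c.txt): modified={a.txt, c.txt} staged={none}
After op 3 (modify d.txt): modified={a.txt, c.txt, d.txt} staged={none}
After op 4 (git add c.txt): modified={a.txt, d.txt} staged={c.txt}
After op 5 (git add d.txt): modified={a.txt} staged={c.txt, d.txt}
After op 6 (modify c.txt): modified={a.txt, c.txt} staged={c.txt, d.txt}
After op 7 (git commit): modified={a.txt, c.txt} staged={none}
After op 8 (modify a.txt): modified={a.txt, c.txt} staged={none}
After op 9 (git add c.txt): modified={a.txt} staged={c.txt}
After op 10 (modify d.txt): modified={a.txt, d.txt} staged={c.txt}
After op 11 (git reset c.txt): modified={a.txt, c.txt, d.txt} staged={none}
After op 12 (git add b.txt): modified={a.txt, c.txt, d.txt} staged={none}
After op 13 (git add d.txt): modified={a.txt, c.txt} staged={d.txt}
After op 14 (git reset d.txt): modified={a.txt, c.txt, d.txt} staged={none}
After op 15 (git add d.txt): modified={a.txt, c.txt} staged={d.txt}
After op 16 (modify d.txt): modified={a.txt, c.txt, d.txt} staged={d.txt}
After op 17 (git reset d.txt): modified={a.txt, c.txt, d.txt} staged={none}
After op 18 (modify b.txt): modified={a.txt, b.txt, c.txt, d.txt} staged={none}
After op 19 (git add a.txt): modified={b.txt, c.txt, d.txt} staged={a.txt}
After op 20 (git add d.txt): modified={b.txt, c.txt} staged={a.txt, d.txt}
After op 21 (git commit): modified={b.txt, c.txt} staged={none}
After op 22 (git commit): modified={b.txt, c.txt} staged={none}

Answer: b.txt, c.txt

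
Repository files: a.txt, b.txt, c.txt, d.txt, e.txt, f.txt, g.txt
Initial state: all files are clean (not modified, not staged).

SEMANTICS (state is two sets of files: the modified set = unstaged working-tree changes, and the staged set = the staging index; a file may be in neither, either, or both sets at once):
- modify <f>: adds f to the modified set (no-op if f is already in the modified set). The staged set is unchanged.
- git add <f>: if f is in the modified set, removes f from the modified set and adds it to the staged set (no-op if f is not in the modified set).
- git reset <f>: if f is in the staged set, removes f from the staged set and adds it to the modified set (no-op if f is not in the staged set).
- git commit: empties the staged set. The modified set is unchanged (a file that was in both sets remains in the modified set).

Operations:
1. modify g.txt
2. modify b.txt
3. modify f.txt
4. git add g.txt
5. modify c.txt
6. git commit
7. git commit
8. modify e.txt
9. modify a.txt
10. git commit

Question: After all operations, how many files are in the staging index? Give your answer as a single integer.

After op 1 (modify g.txt): modified={g.txt} staged={none}
After op 2 (modify b.txt): modified={b.txt, g.txt} staged={none}
After op 3 (modify f.txt): modified={b.txt, f.txt, g.txt} staged={none}
After op 4 (git add g.txt): modified={b.txt, f.txt} staged={g.txt}
After op 5 (modify c.txt): modified={b.txt, c.txt, f.txt} staged={g.txt}
After op 6 (git commit): modified={b.txt, c.txt, f.txt} staged={none}
After op 7 (git commit): modified={b.txt, c.txt, f.txt} staged={none}
After op 8 (modify e.txt): modified={b.txt, c.txt, e.txt, f.txt} staged={none}
After op 9 (modify a.txt): modified={a.txt, b.txt, c.txt, e.txt, f.txt} staged={none}
After op 10 (git commit): modified={a.txt, b.txt, c.txt, e.txt, f.txt} staged={none}
Final staged set: {none} -> count=0

Answer: 0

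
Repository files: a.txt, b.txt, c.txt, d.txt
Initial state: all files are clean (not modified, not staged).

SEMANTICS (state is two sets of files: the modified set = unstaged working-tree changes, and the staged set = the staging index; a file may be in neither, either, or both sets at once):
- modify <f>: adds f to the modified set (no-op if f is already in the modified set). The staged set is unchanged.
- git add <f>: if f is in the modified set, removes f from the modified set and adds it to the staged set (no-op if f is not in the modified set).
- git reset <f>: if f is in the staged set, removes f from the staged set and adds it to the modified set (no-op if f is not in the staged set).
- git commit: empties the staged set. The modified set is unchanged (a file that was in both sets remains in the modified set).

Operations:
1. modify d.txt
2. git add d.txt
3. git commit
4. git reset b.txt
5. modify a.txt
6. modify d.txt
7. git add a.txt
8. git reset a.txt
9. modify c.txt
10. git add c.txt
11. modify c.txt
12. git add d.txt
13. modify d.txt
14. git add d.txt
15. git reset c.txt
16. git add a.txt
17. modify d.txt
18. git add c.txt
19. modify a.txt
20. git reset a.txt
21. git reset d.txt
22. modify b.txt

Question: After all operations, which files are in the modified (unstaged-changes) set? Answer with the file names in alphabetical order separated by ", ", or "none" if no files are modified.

After op 1 (modify d.txt): modified={d.txt} staged={none}
After op 2 (git add d.txt): modified={none} staged={d.txt}
After op 3 (git commit): modified={none} staged={none}
After op 4 (git reset b.txt): modified={none} staged={none}
After op 5 (modify a.txt): modified={a.txt} staged={none}
After op 6 (modify d.txt): modified={a.txt, d.txt} staged={none}
After op 7 (git add a.txt): modified={d.txt} staged={a.txt}
After op 8 (git reset a.txt): modified={a.txt, d.txt} staged={none}
After op 9 (modify c.txt): modified={a.txt, c.txt, d.txt} staged={none}
After op 10 (git add c.txt): modified={a.txt, d.txt} staged={c.txt}
After op 11 (modify c.txt): modified={a.txt, c.txt, d.txt} staged={c.txt}
After op 12 (git add d.txt): modified={a.txt, c.txt} staged={c.txt, d.txt}
After op 13 (modify d.txt): modified={a.txt, c.txt, d.txt} staged={c.txt, d.txt}
After op 14 (git add d.txt): modified={a.txt, c.txt} staged={c.txt, d.txt}
After op 15 (git reset c.txt): modified={a.txt, c.txt} staged={d.txt}
After op 16 (git add a.txt): modified={c.txt} staged={a.txt, d.txt}
After op 17 (modify d.txt): modified={c.txt, d.txt} staged={a.txt, d.txt}
After op 18 (git add c.txt): modified={d.txt} staged={a.txt, c.txt, d.txt}
After op 19 (modify a.txt): modified={a.txt, d.txt} staged={a.txt, c.txt, d.txt}
After op 20 (git reset a.txt): modified={a.txt, d.txt} staged={c.txt, d.txt}
After op 21 (git reset d.txt): modified={a.txt, d.txt} staged={c.txt}
After op 22 (modify b.txt): modified={a.txt, b.txt, d.txt} staged={c.txt}

Answer: a.txt, b.txt, d.txt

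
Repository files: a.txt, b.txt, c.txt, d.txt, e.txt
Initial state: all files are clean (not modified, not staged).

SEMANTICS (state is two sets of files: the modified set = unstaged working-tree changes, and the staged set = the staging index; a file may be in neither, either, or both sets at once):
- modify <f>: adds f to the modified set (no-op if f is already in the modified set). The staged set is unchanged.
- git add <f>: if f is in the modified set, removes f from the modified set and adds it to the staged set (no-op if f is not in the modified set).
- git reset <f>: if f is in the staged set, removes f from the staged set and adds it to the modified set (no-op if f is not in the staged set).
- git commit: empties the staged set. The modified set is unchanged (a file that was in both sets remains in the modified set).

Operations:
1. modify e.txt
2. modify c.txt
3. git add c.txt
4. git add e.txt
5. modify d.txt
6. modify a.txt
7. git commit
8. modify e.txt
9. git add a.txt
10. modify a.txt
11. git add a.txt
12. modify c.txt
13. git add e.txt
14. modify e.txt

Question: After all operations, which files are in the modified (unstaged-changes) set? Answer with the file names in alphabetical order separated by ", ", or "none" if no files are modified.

Answer: c.txt, d.txt, e.txt

Derivation:
After op 1 (modify e.txt): modified={e.txt} staged={none}
After op 2 (modify c.txt): modified={c.txt, e.txt} staged={none}
After op 3 (git add c.txt): modified={e.txt} staged={c.txt}
After op 4 (git add e.txt): modified={none} staged={c.txt, e.txt}
After op 5 (modify d.txt): modified={d.txt} staged={c.txt, e.txt}
After op 6 (modify a.txt): modified={a.txt, d.txt} staged={c.txt, e.txt}
After op 7 (git commit): modified={a.txt, d.txt} staged={none}
After op 8 (modify e.txt): modified={a.txt, d.txt, e.txt} staged={none}
After op 9 (git add a.txt): modified={d.txt, e.txt} staged={a.txt}
After op 10 (modify a.txt): modified={a.txt, d.txt, e.txt} staged={a.txt}
After op 11 (git add a.txt): modified={d.txt, e.txt} staged={a.txt}
After op 12 (modify c.txt): modified={c.txt, d.txt, e.txt} staged={a.txt}
After op 13 (git add e.txt): modified={c.txt, d.txt} staged={a.txt, e.txt}
After op 14 (modify e.txt): modified={c.txt, d.txt, e.txt} staged={a.txt, e.txt}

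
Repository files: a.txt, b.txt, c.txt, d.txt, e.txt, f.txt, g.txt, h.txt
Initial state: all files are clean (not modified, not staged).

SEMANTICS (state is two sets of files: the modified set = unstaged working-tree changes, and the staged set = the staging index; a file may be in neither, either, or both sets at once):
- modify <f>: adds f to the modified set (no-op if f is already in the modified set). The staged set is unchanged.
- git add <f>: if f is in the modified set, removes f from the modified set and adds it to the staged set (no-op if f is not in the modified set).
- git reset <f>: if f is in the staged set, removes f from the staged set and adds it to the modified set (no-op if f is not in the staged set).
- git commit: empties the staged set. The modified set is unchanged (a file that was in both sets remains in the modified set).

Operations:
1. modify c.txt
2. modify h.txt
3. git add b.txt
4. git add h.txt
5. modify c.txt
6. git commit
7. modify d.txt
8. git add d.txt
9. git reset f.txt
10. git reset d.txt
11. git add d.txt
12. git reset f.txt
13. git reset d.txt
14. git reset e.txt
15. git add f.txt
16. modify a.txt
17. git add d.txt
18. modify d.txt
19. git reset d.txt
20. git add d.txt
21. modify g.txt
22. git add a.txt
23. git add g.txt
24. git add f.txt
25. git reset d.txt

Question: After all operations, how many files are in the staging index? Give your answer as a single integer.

Answer: 2

Derivation:
After op 1 (modify c.txt): modified={c.txt} staged={none}
After op 2 (modify h.txt): modified={c.txt, h.txt} staged={none}
After op 3 (git add b.txt): modified={c.txt, h.txt} staged={none}
After op 4 (git add h.txt): modified={c.txt} staged={h.txt}
After op 5 (modify c.txt): modified={c.txt} staged={h.txt}
After op 6 (git commit): modified={c.txt} staged={none}
After op 7 (modify d.txt): modified={c.txt, d.txt} staged={none}
After op 8 (git add d.txt): modified={c.txt} staged={d.txt}
After op 9 (git reset f.txt): modified={c.txt} staged={d.txt}
After op 10 (git reset d.txt): modified={c.txt, d.txt} staged={none}
After op 11 (git add d.txt): modified={c.txt} staged={d.txt}
After op 12 (git reset f.txt): modified={c.txt} staged={d.txt}
After op 13 (git reset d.txt): modified={c.txt, d.txt} staged={none}
After op 14 (git reset e.txt): modified={c.txt, d.txt} staged={none}
After op 15 (git add f.txt): modified={c.txt, d.txt} staged={none}
After op 16 (modify a.txt): modified={a.txt, c.txt, d.txt} staged={none}
After op 17 (git add d.txt): modified={a.txt, c.txt} staged={d.txt}
After op 18 (modify d.txt): modified={a.txt, c.txt, d.txt} staged={d.txt}
After op 19 (git reset d.txt): modified={a.txt, c.txt, d.txt} staged={none}
After op 20 (git add d.txt): modified={a.txt, c.txt} staged={d.txt}
After op 21 (modify g.txt): modified={a.txt, c.txt, g.txt} staged={d.txt}
After op 22 (git add a.txt): modified={c.txt, g.txt} staged={a.txt, d.txt}
After op 23 (git add g.txt): modified={c.txt} staged={a.txt, d.txt, g.txt}
After op 24 (git add f.txt): modified={c.txt} staged={a.txt, d.txt, g.txt}
After op 25 (git reset d.txt): modified={c.txt, d.txt} staged={a.txt, g.txt}
Final staged set: {a.txt, g.txt} -> count=2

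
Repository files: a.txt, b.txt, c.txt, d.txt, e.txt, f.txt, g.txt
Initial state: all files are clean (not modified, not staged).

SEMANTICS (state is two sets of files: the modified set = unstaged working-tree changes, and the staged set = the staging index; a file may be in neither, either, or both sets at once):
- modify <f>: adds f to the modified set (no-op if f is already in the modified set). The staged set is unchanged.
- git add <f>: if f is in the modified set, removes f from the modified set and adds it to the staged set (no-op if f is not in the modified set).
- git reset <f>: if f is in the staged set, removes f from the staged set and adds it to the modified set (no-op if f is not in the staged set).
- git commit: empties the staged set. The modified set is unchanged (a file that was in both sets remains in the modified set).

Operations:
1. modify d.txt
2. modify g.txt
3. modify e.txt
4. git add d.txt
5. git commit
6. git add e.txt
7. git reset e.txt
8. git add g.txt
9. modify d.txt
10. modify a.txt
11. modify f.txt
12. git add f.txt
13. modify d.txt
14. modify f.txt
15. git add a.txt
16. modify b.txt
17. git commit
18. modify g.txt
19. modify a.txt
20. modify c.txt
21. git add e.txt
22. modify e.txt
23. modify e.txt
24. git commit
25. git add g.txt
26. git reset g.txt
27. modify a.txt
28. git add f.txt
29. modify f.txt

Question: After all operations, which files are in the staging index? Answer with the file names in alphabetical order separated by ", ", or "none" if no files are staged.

Answer: f.txt

Derivation:
After op 1 (modify d.txt): modified={d.txt} staged={none}
After op 2 (modify g.txt): modified={d.txt, g.txt} staged={none}
After op 3 (modify e.txt): modified={d.txt, e.txt, g.txt} staged={none}
After op 4 (git add d.txt): modified={e.txt, g.txt} staged={d.txt}
After op 5 (git commit): modified={e.txt, g.txt} staged={none}
After op 6 (git add e.txt): modified={g.txt} staged={e.txt}
After op 7 (git reset e.txt): modified={e.txt, g.txt} staged={none}
After op 8 (git add g.txt): modified={e.txt} staged={g.txt}
After op 9 (modify d.txt): modified={d.txt, e.txt} staged={g.txt}
After op 10 (modify a.txt): modified={a.txt, d.txt, e.txt} staged={g.txt}
After op 11 (modify f.txt): modified={a.txt, d.txt, e.txt, f.txt} staged={g.txt}
After op 12 (git add f.txt): modified={a.txt, d.txt, e.txt} staged={f.txt, g.txt}
After op 13 (modify d.txt): modified={a.txt, d.txt, e.txt} staged={f.txt, g.txt}
After op 14 (modify f.txt): modified={a.txt, d.txt, e.txt, f.txt} staged={f.txt, g.txt}
After op 15 (git add a.txt): modified={d.txt, e.txt, f.txt} staged={a.txt, f.txt, g.txt}
After op 16 (modify b.txt): modified={b.txt, d.txt, e.txt, f.txt} staged={a.txt, f.txt, g.txt}
After op 17 (git commit): modified={b.txt, d.txt, e.txt, f.txt} staged={none}
After op 18 (modify g.txt): modified={b.txt, d.txt, e.txt, f.txt, g.txt} staged={none}
After op 19 (modify a.txt): modified={a.txt, b.txt, d.txt, e.txt, f.txt, g.txt} staged={none}
After op 20 (modify c.txt): modified={a.txt, b.txt, c.txt, d.txt, e.txt, f.txt, g.txt} staged={none}
After op 21 (git add e.txt): modified={a.txt, b.txt, c.txt, d.txt, f.txt, g.txt} staged={e.txt}
After op 22 (modify e.txt): modified={a.txt, b.txt, c.txt, d.txt, e.txt, f.txt, g.txt} staged={e.txt}
After op 23 (modify e.txt): modified={a.txt, b.txt, c.txt, d.txt, e.txt, f.txt, g.txt} staged={e.txt}
After op 24 (git commit): modified={a.txt, b.txt, c.txt, d.txt, e.txt, f.txt, g.txt} staged={none}
After op 25 (git add g.txt): modified={a.txt, b.txt, c.txt, d.txt, e.txt, f.txt} staged={g.txt}
After op 26 (git reset g.txt): modified={a.txt, b.txt, c.txt, d.txt, e.txt, f.txt, g.txt} staged={none}
After op 27 (modify a.txt): modified={a.txt, b.txt, c.txt, d.txt, e.txt, f.txt, g.txt} staged={none}
After op 28 (git add f.txt): modified={a.txt, b.txt, c.txt, d.txt, e.txt, g.txt} staged={f.txt}
After op 29 (modify f.txt): modified={a.txt, b.txt, c.txt, d.txt, e.txt, f.txt, g.txt} staged={f.txt}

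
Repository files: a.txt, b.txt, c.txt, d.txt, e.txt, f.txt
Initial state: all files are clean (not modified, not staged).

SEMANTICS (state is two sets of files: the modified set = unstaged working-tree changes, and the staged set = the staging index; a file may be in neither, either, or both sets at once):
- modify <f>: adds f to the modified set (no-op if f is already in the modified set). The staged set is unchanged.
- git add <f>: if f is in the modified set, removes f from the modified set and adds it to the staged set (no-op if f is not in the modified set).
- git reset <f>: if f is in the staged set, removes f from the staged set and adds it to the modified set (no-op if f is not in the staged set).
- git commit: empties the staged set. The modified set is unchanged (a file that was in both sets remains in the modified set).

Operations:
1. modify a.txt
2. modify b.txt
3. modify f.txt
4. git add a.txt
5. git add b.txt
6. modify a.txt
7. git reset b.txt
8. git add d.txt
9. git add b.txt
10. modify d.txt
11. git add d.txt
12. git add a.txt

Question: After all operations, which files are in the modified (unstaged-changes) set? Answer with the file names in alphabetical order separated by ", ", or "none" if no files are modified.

Answer: f.txt

Derivation:
After op 1 (modify a.txt): modified={a.txt} staged={none}
After op 2 (modify b.txt): modified={a.txt, b.txt} staged={none}
After op 3 (modify f.txt): modified={a.txt, b.txt, f.txt} staged={none}
After op 4 (git add a.txt): modified={b.txt, f.txt} staged={a.txt}
After op 5 (git add b.txt): modified={f.txt} staged={a.txt, b.txt}
After op 6 (modify a.txt): modified={a.txt, f.txt} staged={a.txt, b.txt}
After op 7 (git reset b.txt): modified={a.txt, b.txt, f.txt} staged={a.txt}
After op 8 (git add d.txt): modified={a.txt, b.txt, f.txt} staged={a.txt}
After op 9 (git add b.txt): modified={a.txt, f.txt} staged={a.txt, b.txt}
After op 10 (modify d.txt): modified={a.txt, d.txt, f.txt} staged={a.txt, b.txt}
After op 11 (git add d.txt): modified={a.txt, f.txt} staged={a.txt, b.txt, d.txt}
After op 12 (git add a.txt): modified={f.txt} staged={a.txt, b.txt, d.txt}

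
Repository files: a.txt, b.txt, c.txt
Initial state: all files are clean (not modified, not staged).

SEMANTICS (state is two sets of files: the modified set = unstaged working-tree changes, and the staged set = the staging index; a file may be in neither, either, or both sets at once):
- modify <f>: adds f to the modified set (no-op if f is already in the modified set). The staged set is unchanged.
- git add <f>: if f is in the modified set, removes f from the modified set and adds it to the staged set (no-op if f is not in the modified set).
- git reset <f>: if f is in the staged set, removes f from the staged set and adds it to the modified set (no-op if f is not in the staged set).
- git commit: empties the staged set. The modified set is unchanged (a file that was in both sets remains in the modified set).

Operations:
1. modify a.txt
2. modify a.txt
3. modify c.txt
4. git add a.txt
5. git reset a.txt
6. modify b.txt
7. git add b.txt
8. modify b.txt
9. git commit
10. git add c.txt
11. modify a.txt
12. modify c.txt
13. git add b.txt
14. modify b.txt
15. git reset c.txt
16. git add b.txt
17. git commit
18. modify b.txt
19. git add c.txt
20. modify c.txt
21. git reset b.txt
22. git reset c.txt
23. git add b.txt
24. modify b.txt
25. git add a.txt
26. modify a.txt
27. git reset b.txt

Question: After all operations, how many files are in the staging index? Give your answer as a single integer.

Answer: 1

Derivation:
After op 1 (modify a.txt): modified={a.txt} staged={none}
After op 2 (modify a.txt): modified={a.txt} staged={none}
After op 3 (modify c.txt): modified={a.txt, c.txt} staged={none}
After op 4 (git add a.txt): modified={c.txt} staged={a.txt}
After op 5 (git reset a.txt): modified={a.txt, c.txt} staged={none}
After op 6 (modify b.txt): modified={a.txt, b.txt, c.txt} staged={none}
After op 7 (git add b.txt): modified={a.txt, c.txt} staged={b.txt}
After op 8 (modify b.txt): modified={a.txt, b.txt, c.txt} staged={b.txt}
After op 9 (git commit): modified={a.txt, b.txt, c.txt} staged={none}
After op 10 (git add c.txt): modified={a.txt, b.txt} staged={c.txt}
After op 11 (modify a.txt): modified={a.txt, b.txt} staged={c.txt}
After op 12 (modify c.txt): modified={a.txt, b.txt, c.txt} staged={c.txt}
After op 13 (git add b.txt): modified={a.txt, c.txt} staged={b.txt, c.txt}
After op 14 (modify b.txt): modified={a.txt, b.txt, c.txt} staged={b.txt, c.txt}
After op 15 (git reset c.txt): modified={a.txt, b.txt, c.txt} staged={b.txt}
After op 16 (git add b.txt): modified={a.txt, c.txt} staged={b.txt}
After op 17 (git commit): modified={a.txt, c.txt} staged={none}
After op 18 (modify b.txt): modified={a.txt, b.txt, c.txt} staged={none}
After op 19 (git add c.txt): modified={a.txt, b.txt} staged={c.txt}
After op 20 (modify c.txt): modified={a.txt, b.txt, c.txt} staged={c.txt}
After op 21 (git reset b.txt): modified={a.txt, b.txt, c.txt} staged={c.txt}
After op 22 (git reset c.txt): modified={a.txt, b.txt, c.txt} staged={none}
After op 23 (git add b.txt): modified={a.txt, c.txt} staged={b.txt}
After op 24 (modify b.txt): modified={a.txt, b.txt, c.txt} staged={b.txt}
After op 25 (git add a.txt): modified={b.txt, c.txt} staged={a.txt, b.txt}
After op 26 (modify a.txt): modified={a.txt, b.txt, c.txt} staged={a.txt, b.txt}
After op 27 (git reset b.txt): modified={a.txt, b.txt, c.txt} staged={a.txt}
Final staged set: {a.txt} -> count=1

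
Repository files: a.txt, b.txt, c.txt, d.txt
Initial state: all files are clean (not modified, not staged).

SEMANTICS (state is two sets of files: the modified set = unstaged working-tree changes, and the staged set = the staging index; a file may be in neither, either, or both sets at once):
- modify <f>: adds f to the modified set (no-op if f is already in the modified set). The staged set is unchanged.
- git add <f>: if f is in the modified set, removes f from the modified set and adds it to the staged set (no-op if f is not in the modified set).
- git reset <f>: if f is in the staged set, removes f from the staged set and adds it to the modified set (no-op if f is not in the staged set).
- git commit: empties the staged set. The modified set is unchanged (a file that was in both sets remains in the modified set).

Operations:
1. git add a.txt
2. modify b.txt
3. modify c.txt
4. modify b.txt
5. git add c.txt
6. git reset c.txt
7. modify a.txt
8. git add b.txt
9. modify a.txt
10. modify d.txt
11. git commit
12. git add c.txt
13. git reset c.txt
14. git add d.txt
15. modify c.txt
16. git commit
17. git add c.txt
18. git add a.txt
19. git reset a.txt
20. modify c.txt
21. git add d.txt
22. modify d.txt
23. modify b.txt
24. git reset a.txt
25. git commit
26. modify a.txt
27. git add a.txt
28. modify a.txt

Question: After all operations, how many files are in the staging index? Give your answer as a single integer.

Answer: 1

Derivation:
After op 1 (git add a.txt): modified={none} staged={none}
After op 2 (modify b.txt): modified={b.txt} staged={none}
After op 3 (modify c.txt): modified={b.txt, c.txt} staged={none}
After op 4 (modify b.txt): modified={b.txt, c.txt} staged={none}
After op 5 (git add c.txt): modified={b.txt} staged={c.txt}
After op 6 (git reset c.txt): modified={b.txt, c.txt} staged={none}
After op 7 (modify a.txt): modified={a.txt, b.txt, c.txt} staged={none}
After op 8 (git add b.txt): modified={a.txt, c.txt} staged={b.txt}
After op 9 (modify a.txt): modified={a.txt, c.txt} staged={b.txt}
After op 10 (modify d.txt): modified={a.txt, c.txt, d.txt} staged={b.txt}
After op 11 (git commit): modified={a.txt, c.txt, d.txt} staged={none}
After op 12 (git add c.txt): modified={a.txt, d.txt} staged={c.txt}
After op 13 (git reset c.txt): modified={a.txt, c.txt, d.txt} staged={none}
After op 14 (git add d.txt): modified={a.txt, c.txt} staged={d.txt}
After op 15 (modify c.txt): modified={a.txt, c.txt} staged={d.txt}
After op 16 (git commit): modified={a.txt, c.txt} staged={none}
After op 17 (git add c.txt): modified={a.txt} staged={c.txt}
After op 18 (git add a.txt): modified={none} staged={a.txt, c.txt}
After op 19 (git reset a.txt): modified={a.txt} staged={c.txt}
After op 20 (modify c.txt): modified={a.txt, c.txt} staged={c.txt}
After op 21 (git add d.txt): modified={a.txt, c.txt} staged={c.txt}
After op 22 (modify d.txt): modified={a.txt, c.txt, d.txt} staged={c.txt}
After op 23 (modify b.txt): modified={a.txt, b.txt, c.txt, d.txt} staged={c.txt}
After op 24 (git reset a.txt): modified={a.txt, b.txt, c.txt, d.txt} staged={c.txt}
After op 25 (git commit): modified={a.txt, b.txt, c.txt, d.txt} staged={none}
After op 26 (modify a.txt): modified={a.txt, b.txt, c.txt, d.txt} staged={none}
After op 27 (git add a.txt): modified={b.txt, c.txt, d.txt} staged={a.txt}
After op 28 (modify a.txt): modified={a.txt, b.txt, c.txt, d.txt} staged={a.txt}
Final staged set: {a.txt} -> count=1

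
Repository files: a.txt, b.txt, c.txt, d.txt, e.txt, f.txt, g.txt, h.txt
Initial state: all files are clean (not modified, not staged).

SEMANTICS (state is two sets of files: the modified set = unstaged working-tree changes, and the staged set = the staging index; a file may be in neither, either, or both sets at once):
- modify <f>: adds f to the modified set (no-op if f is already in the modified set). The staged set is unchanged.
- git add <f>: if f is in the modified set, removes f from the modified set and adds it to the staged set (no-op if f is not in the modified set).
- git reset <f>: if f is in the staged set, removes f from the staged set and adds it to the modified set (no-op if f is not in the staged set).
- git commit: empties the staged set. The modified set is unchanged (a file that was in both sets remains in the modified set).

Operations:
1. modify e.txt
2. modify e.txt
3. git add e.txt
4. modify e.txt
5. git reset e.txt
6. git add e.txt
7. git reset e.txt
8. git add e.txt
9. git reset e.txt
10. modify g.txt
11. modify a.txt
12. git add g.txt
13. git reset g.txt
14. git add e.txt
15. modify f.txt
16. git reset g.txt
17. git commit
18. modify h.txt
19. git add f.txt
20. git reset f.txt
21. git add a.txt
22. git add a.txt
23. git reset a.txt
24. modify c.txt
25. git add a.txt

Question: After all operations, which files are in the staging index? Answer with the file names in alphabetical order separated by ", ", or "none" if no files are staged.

Answer: a.txt

Derivation:
After op 1 (modify e.txt): modified={e.txt} staged={none}
After op 2 (modify e.txt): modified={e.txt} staged={none}
After op 3 (git add e.txt): modified={none} staged={e.txt}
After op 4 (modify e.txt): modified={e.txt} staged={e.txt}
After op 5 (git reset e.txt): modified={e.txt} staged={none}
After op 6 (git add e.txt): modified={none} staged={e.txt}
After op 7 (git reset e.txt): modified={e.txt} staged={none}
After op 8 (git add e.txt): modified={none} staged={e.txt}
After op 9 (git reset e.txt): modified={e.txt} staged={none}
After op 10 (modify g.txt): modified={e.txt, g.txt} staged={none}
After op 11 (modify a.txt): modified={a.txt, e.txt, g.txt} staged={none}
After op 12 (git add g.txt): modified={a.txt, e.txt} staged={g.txt}
After op 13 (git reset g.txt): modified={a.txt, e.txt, g.txt} staged={none}
After op 14 (git add e.txt): modified={a.txt, g.txt} staged={e.txt}
After op 15 (modify f.txt): modified={a.txt, f.txt, g.txt} staged={e.txt}
After op 16 (git reset g.txt): modified={a.txt, f.txt, g.txt} staged={e.txt}
After op 17 (git commit): modified={a.txt, f.txt, g.txt} staged={none}
After op 18 (modify h.txt): modified={a.txt, f.txt, g.txt, h.txt} staged={none}
After op 19 (git add f.txt): modified={a.txt, g.txt, h.txt} staged={f.txt}
After op 20 (git reset f.txt): modified={a.txt, f.txt, g.txt, h.txt} staged={none}
After op 21 (git add a.txt): modified={f.txt, g.txt, h.txt} staged={a.txt}
After op 22 (git add a.txt): modified={f.txt, g.txt, h.txt} staged={a.txt}
After op 23 (git reset a.txt): modified={a.txt, f.txt, g.txt, h.txt} staged={none}
After op 24 (modify c.txt): modified={a.txt, c.txt, f.txt, g.txt, h.txt} staged={none}
After op 25 (git add a.txt): modified={c.txt, f.txt, g.txt, h.txt} staged={a.txt}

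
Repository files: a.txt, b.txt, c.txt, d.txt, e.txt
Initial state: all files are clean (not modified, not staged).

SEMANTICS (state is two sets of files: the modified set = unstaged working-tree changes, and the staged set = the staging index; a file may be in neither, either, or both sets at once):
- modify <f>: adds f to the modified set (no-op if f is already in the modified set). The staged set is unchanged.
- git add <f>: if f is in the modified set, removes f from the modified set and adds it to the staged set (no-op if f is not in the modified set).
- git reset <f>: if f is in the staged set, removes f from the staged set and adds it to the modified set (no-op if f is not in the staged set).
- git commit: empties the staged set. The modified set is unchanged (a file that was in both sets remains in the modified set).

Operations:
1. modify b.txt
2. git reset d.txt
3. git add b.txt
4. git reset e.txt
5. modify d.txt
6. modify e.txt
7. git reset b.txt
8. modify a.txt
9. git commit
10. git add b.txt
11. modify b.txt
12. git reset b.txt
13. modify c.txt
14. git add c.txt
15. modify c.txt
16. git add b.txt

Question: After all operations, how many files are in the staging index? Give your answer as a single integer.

Answer: 2

Derivation:
After op 1 (modify b.txt): modified={b.txt} staged={none}
After op 2 (git reset d.txt): modified={b.txt} staged={none}
After op 3 (git add b.txt): modified={none} staged={b.txt}
After op 4 (git reset e.txt): modified={none} staged={b.txt}
After op 5 (modify d.txt): modified={d.txt} staged={b.txt}
After op 6 (modify e.txt): modified={d.txt, e.txt} staged={b.txt}
After op 7 (git reset b.txt): modified={b.txt, d.txt, e.txt} staged={none}
After op 8 (modify a.txt): modified={a.txt, b.txt, d.txt, e.txt} staged={none}
After op 9 (git commit): modified={a.txt, b.txt, d.txt, e.txt} staged={none}
After op 10 (git add b.txt): modified={a.txt, d.txt, e.txt} staged={b.txt}
After op 11 (modify b.txt): modified={a.txt, b.txt, d.txt, e.txt} staged={b.txt}
After op 12 (git reset b.txt): modified={a.txt, b.txt, d.txt, e.txt} staged={none}
After op 13 (modify c.txt): modified={a.txt, b.txt, c.txt, d.txt, e.txt} staged={none}
After op 14 (git add c.txt): modified={a.txt, b.txt, d.txt, e.txt} staged={c.txt}
After op 15 (modify c.txt): modified={a.txt, b.txt, c.txt, d.txt, e.txt} staged={c.txt}
After op 16 (git add b.txt): modified={a.txt, c.txt, d.txt, e.txt} staged={b.txt, c.txt}
Final staged set: {b.txt, c.txt} -> count=2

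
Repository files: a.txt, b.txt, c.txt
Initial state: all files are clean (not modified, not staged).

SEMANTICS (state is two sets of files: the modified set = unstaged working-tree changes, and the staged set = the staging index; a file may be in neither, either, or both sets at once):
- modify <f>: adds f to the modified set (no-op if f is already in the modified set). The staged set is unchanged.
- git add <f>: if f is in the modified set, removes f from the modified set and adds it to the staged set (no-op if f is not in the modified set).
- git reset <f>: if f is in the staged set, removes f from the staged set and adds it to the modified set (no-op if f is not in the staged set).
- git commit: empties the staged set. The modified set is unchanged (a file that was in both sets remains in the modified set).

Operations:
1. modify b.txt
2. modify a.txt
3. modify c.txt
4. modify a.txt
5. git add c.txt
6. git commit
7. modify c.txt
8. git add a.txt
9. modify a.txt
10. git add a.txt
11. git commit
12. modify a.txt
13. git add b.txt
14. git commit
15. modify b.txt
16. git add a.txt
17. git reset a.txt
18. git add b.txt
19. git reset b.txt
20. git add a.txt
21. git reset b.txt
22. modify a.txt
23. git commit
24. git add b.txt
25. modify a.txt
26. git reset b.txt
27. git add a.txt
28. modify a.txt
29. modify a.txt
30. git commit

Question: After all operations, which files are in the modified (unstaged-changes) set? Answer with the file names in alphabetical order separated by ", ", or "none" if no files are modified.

Answer: a.txt, b.txt, c.txt

Derivation:
After op 1 (modify b.txt): modified={b.txt} staged={none}
After op 2 (modify a.txt): modified={a.txt, b.txt} staged={none}
After op 3 (modify c.txt): modified={a.txt, b.txt, c.txt} staged={none}
After op 4 (modify a.txt): modified={a.txt, b.txt, c.txt} staged={none}
After op 5 (git add c.txt): modified={a.txt, b.txt} staged={c.txt}
After op 6 (git commit): modified={a.txt, b.txt} staged={none}
After op 7 (modify c.txt): modified={a.txt, b.txt, c.txt} staged={none}
After op 8 (git add a.txt): modified={b.txt, c.txt} staged={a.txt}
After op 9 (modify a.txt): modified={a.txt, b.txt, c.txt} staged={a.txt}
After op 10 (git add a.txt): modified={b.txt, c.txt} staged={a.txt}
After op 11 (git commit): modified={b.txt, c.txt} staged={none}
After op 12 (modify a.txt): modified={a.txt, b.txt, c.txt} staged={none}
After op 13 (git add b.txt): modified={a.txt, c.txt} staged={b.txt}
After op 14 (git commit): modified={a.txt, c.txt} staged={none}
After op 15 (modify b.txt): modified={a.txt, b.txt, c.txt} staged={none}
After op 16 (git add a.txt): modified={b.txt, c.txt} staged={a.txt}
After op 17 (git reset a.txt): modified={a.txt, b.txt, c.txt} staged={none}
After op 18 (git add b.txt): modified={a.txt, c.txt} staged={b.txt}
After op 19 (git reset b.txt): modified={a.txt, b.txt, c.txt} staged={none}
After op 20 (git add a.txt): modified={b.txt, c.txt} staged={a.txt}
After op 21 (git reset b.txt): modified={b.txt, c.txt} staged={a.txt}
After op 22 (modify a.txt): modified={a.txt, b.txt, c.txt} staged={a.txt}
After op 23 (git commit): modified={a.txt, b.txt, c.txt} staged={none}
After op 24 (git add b.txt): modified={a.txt, c.txt} staged={b.txt}
After op 25 (modify a.txt): modified={a.txt, c.txt} staged={b.txt}
After op 26 (git reset b.txt): modified={a.txt, b.txt, c.txt} staged={none}
After op 27 (git add a.txt): modified={b.txt, c.txt} staged={a.txt}
After op 28 (modify a.txt): modified={a.txt, b.txt, c.txt} staged={a.txt}
After op 29 (modify a.txt): modified={a.txt, b.txt, c.txt} staged={a.txt}
After op 30 (git commit): modified={a.txt, b.txt, c.txt} staged={none}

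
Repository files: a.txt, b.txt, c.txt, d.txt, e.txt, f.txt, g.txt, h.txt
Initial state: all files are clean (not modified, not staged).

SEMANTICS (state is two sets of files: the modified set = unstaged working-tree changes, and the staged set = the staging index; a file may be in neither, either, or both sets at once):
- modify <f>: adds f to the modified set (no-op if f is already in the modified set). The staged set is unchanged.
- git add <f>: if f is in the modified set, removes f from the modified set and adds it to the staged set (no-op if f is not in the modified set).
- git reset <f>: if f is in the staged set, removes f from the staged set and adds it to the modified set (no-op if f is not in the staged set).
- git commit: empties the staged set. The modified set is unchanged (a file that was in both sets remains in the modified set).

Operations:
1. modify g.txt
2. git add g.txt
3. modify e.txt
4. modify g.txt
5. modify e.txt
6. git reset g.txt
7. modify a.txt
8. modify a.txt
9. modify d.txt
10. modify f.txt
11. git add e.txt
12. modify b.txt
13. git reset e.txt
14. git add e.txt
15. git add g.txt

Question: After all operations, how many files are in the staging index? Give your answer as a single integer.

After op 1 (modify g.txt): modified={g.txt} staged={none}
After op 2 (git add g.txt): modified={none} staged={g.txt}
After op 3 (modify e.txt): modified={e.txt} staged={g.txt}
After op 4 (modify g.txt): modified={e.txt, g.txt} staged={g.txt}
After op 5 (modify e.txt): modified={e.txt, g.txt} staged={g.txt}
After op 6 (git reset g.txt): modified={e.txt, g.txt} staged={none}
After op 7 (modify a.txt): modified={a.txt, e.txt, g.txt} staged={none}
After op 8 (modify a.txt): modified={a.txt, e.txt, g.txt} staged={none}
After op 9 (modify d.txt): modified={a.txt, d.txt, e.txt, g.txt} staged={none}
After op 10 (modify f.txt): modified={a.txt, d.txt, e.txt, f.txt, g.txt} staged={none}
After op 11 (git add e.txt): modified={a.txt, d.txt, f.txt, g.txt} staged={e.txt}
After op 12 (modify b.txt): modified={a.txt, b.txt, d.txt, f.txt, g.txt} staged={e.txt}
After op 13 (git reset e.txt): modified={a.txt, b.txt, d.txt, e.txt, f.txt, g.txt} staged={none}
After op 14 (git add e.txt): modified={a.txt, b.txt, d.txt, f.txt, g.txt} staged={e.txt}
After op 15 (git add g.txt): modified={a.txt, b.txt, d.txt, f.txt} staged={e.txt, g.txt}
Final staged set: {e.txt, g.txt} -> count=2

Answer: 2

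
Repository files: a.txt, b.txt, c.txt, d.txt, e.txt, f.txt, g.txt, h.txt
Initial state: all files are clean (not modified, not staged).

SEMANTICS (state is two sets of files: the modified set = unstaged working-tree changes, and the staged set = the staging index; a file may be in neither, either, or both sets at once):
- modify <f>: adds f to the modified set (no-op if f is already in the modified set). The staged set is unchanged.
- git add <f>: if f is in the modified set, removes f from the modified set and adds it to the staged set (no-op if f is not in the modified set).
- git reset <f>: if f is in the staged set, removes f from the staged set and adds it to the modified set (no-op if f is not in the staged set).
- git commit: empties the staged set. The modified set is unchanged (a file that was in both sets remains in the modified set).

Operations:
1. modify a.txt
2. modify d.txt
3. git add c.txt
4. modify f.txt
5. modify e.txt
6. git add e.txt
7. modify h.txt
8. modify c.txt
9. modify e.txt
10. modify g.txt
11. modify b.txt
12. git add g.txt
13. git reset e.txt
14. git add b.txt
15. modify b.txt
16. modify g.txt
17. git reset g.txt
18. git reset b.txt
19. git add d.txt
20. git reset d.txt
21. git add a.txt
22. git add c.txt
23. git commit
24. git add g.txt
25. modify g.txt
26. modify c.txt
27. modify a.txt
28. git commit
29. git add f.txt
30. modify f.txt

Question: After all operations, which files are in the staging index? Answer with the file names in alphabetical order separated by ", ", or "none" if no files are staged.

Answer: f.txt

Derivation:
After op 1 (modify a.txt): modified={a.txt} staged={none}
After op 2 (modify d.txt): modified={a.txt, d.txt} staged={none}
After op 3 (git add c.txt): modified={a.txt, d.txt} staged={none}
After op 4 (modify f.txt): modified={a.txt, d.txt, f.txt} staged={none}
After op 5 (modify e.txt): modified={a.txt, d.txt, e.txt, f.txt} staged={none}
After op 6 (git add e.txt): modified={a.txt, d.txt, f.txt} staged={e.txt}
After op 7 (modify h.txt): modified={a.txt, d.txt, f.txt, h.txt} staged={e.txt}
After op 8 (modify c.txt): modified={a.txt, c.txt, d.txt, f.txt, h.txt} staged={e.txt}
After op 9 (modify e.txt): modified={a.txt, c.txt, d.txt, e.txt, f.txt, h.txt} staged={e.txt}
After op 10 (modify g.txt): modified={a.txt, c.txt, d.txt, e.txt, f.txt, g.txt, h.txt} staged={e.txt}
After op 11 (modify b.txt): modified={a.txt, b.txt, c.txt, d.txt, e.txt, f.txt, g.txt, h.txt} staged={e.txt}
After op 12 (git add g.txt): modified={a.txt, b.txt, c.txt, d.txt, e.txt, f.txt, h.txt} staged={e.txt, g.txt}
After op 13 (git reset e.txt): modified={a.txt, b.txt, c.txt, d.txt, e.txt, f.txt, h.txt} staged={g.txt}
After op 14 (git add b.txt): modified={a.txt, c.txt, d.txt, e.txt, f.txt, h.txt} staged={b.txt, g.txt}
After op 15 (modify b.txt): modified={a.txt, b.txt, c.txt, d.txt, e.txt, f.txt, h.txt} staged={b.txt, g.txt}
After op 16 (modify g.txt): modified={a.txt, b.txt, c.txt, d.txt, e.txt, f.txt, g.txt, h.txt} staged={b.txt, g.txt}
After op 17 (git reset g.txt): modified={a.txt, b.txt, c.txt, d.txt, e.txt, f.txt, g.txt, h.txt} staged={b.txt}
After op 18 (git reset b.txt): modified={a.txt, b.txt, c.txt, d.txt, e.txt, f.txt, g.txt, h.txt} staged={none}
After op 19 (git add d.txt): modified={a.txt, b.txt, c.txt, e.txt, f.txt, g.txt, h.txt} staged={d.txt}
After op 20 (git reset d.txt): modified={a.txt, b.txt, c.txt, d.txt, e.txt, f.txt, g.txt, h.txt} staged={none}
After op 21 (git add a.txt): modified={b.txt, c.txt, d.txt, e.txt, f.txt, g.txt, h.txt} staged={a.txt}
After op 22 (git add c.txt): modified={b.txt, d.txt, e.txt, f.txt, g.txt, h.txt} staged={a.txt, c.txt}
After op 23 (git commit): modified={b.txt, d.txt, e.txt, f.txt, g.txt, h.txt} staged={none}
After op 24 (git add g.txt): modified={b.txt, d.txt, e.txt, f.txt, h.txt} staged={g.txt}
After op 25 (modify g.txt): modified={b.txt, d.txt, e.txt, f.txt, g.txt, h.txt} staged={g.txt}
After op 26 (modify c.txt): modified={b.txt, c.txt, d.txt, e.txt, f.txt, g.txt, h.txt} staged={g.txt}
After op 27 (modify a.txt): modified={a.txt, b.txt, c.txt, d.txt, e.txt, f.txt, g.txt, h.txt} staged={g.txt}
After op 28 (git commit): modified={a.txt, b.txt, c.txt, d.txt, e.txt, f.txt, g.txt, h.txt} staged={none}
After op 29 (git add f.txt): modified={a.txt, b.txt, c.txt, d.txt, e.txt, g.txt, h.txt} staged={f.txt}
After op 30 (modify f.txt): modified={a.txt, b.txt, c.txt, d.txt, e.txt, f.txt, g.txt, h.txt} staged={f.txt}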